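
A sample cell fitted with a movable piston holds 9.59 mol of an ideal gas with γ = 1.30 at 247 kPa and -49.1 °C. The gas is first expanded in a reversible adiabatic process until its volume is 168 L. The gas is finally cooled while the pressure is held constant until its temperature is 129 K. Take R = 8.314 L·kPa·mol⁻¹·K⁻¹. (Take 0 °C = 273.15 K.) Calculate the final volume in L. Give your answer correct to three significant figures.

V₃ ≈ 125 L

Convert: T₁ = 224.0 K.
From PV = nRT: V₁ = nRT₁/P₁ = 72.32 L.
Reversible adiabatic, γ = 1.30: T₂ = T₁·(V₁/V₂)^(γ−1) = 174.0 K; P₂ = P₁·(V₁/V₂)^γ = 82.58 kPa.
Isobaric, so V/T is constant: P₃ = P₂; V₃ = V₂·(T₃/T₂) = 124.6 L.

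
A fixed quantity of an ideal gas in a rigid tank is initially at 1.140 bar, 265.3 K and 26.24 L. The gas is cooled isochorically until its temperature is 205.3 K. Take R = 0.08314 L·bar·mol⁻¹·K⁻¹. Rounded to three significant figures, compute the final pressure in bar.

P₂ ≈ 0.882 bar

V constant ⇒ P ∝ T: V₂ = V₁; P₂ = P₁·(T₂/T₁) = 0.8822 bar.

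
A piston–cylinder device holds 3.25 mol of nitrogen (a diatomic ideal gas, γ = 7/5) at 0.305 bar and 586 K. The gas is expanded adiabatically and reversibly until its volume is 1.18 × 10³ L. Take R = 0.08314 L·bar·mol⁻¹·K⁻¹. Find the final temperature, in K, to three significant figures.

From PV = nRT: V₁ = nRT₁/P₁ = 519.1 L.
Adiabatic (γ = 7/5), T V^(γ−1) and P V^γ constant: T₂ = T₁·(V₁/V₂)^(γ−1) = 422.0 K; P₂ = P₁·(V₁/V₂)^γ = 0.09662 bar.

T₂ ≈ 422 K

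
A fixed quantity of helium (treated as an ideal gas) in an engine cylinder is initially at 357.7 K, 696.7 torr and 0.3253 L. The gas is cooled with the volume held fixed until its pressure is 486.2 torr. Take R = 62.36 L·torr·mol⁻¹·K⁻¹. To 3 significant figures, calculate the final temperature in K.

V constant ⇒ P ∝ T: V₂ = V₁; T₂ = T₁·(P₂/P₁) = 249.6 K.

T₂ ≈ 250 K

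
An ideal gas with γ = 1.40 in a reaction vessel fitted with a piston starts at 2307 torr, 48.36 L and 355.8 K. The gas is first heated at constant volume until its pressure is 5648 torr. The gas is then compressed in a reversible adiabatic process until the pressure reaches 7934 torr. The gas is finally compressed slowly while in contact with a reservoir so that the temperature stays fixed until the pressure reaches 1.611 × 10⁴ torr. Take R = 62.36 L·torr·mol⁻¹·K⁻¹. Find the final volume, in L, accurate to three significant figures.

V₄ ≈ 18.7 L

V constant ⇒ P ∝ T: V₂ = V₁; T₂ = T₁·(P₂/P₁) = 871.1 K.
Adiabatic (γ = 1.40), T V^(γ−1) and P V^γ constant: T₃ = T₂·(P₃/P₂)^((γ−1)/γ) = 959.9 K; V₃ = V₂·(P₂/P₃)^(1/γ) = 37.94 L.
Isothermal, so P V is constant: T₄ = T₃; V₄ = V₃·(P₃/P₄) = 18.68 L.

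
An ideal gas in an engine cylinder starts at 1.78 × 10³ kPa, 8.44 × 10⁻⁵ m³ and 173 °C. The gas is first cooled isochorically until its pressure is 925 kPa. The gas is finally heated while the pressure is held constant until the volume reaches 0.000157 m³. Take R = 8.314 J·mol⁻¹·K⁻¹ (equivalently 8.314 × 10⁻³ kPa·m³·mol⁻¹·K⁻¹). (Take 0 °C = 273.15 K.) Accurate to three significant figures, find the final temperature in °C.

Convert: T₁ = 446.1 K.
V constant ⇒ P ∝ T: V₂ = V₁; T₂ = T₁·(P₂/P₁) = 231.8 K.
P constant ⇒ V ∝ T: P₃ = P₂; T₃ = T₂·(V₃/V₂) = 431.3 K.

T₃ ≈ 158 °C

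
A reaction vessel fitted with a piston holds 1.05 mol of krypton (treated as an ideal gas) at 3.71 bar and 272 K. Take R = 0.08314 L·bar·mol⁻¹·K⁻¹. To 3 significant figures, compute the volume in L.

PV = nRT ⇒ V = nRT/P = (1.05 × 0.08314 × 272) / 3.71

V ≈ 6.40 L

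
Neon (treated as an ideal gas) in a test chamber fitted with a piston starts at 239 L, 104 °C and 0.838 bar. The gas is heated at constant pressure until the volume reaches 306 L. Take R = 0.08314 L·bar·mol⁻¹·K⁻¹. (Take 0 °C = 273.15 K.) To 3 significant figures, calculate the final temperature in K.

Convert: T₁ = 377.1 K.
Isobaric, so V/T is constant: P₂ = P₁; T₂ = T₁·(V₂/V₁) = 482.9 K.

T₂ ≈ 483 K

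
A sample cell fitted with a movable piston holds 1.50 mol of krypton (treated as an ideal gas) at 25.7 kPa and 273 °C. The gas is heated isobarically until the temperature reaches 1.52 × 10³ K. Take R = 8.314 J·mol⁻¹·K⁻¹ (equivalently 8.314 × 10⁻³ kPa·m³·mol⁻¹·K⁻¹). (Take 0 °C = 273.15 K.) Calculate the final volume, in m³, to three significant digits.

Convert: T₁ = 546.1 K.
From PV = nRT: V₁ = nRT₁/P₁ = 0.2650 m³.
P constant ⇒ V ∝ T: P₂ = P₁; V₂ = V₁·(T₂/T₁) = 0.7376 m³.

V₂ ≈ 0.738 m³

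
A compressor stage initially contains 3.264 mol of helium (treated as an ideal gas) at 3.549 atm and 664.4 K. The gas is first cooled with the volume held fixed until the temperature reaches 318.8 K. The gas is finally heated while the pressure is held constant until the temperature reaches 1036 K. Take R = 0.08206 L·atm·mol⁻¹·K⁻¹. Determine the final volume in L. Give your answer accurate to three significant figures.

From PV = nRT: V₁ = nRT₁/P₁ = 50.14 L.
V constant ⇒ P ∝ T: V₂ = V₁; P₂ = P₁·(T₂/T₁) = 1.703 atm.
P constant ⇒ V ∝ T: P₃ = P₂; V₃ = V₂·(T₃/T₂) = 162.9 L.

V₃ ≈ 163 L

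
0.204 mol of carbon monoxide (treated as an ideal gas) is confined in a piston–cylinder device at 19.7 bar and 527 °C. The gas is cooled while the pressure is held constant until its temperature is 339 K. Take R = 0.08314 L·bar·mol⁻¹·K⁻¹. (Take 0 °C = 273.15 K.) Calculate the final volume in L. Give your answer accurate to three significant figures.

V₂ ≈ 0.292 L

Convert: T₁ = 800.1 K.
From PV = nRT: V₁ = nRT₁/P₁ = 0.6889 L.
P constant ⇒ V ∝ T: P₂ = P₁; V₂ = V₁·(T₂/T₁) = 0.2919 L.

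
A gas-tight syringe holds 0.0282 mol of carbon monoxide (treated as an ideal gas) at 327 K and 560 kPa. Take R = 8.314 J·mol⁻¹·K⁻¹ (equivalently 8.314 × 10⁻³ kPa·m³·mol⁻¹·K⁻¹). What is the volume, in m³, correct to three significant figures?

PV = nRT ⇒ V = nRT/P = (0.0282 × 8.314 × 10⁻³ × 327) / 560

V ≈ 0.000137 m³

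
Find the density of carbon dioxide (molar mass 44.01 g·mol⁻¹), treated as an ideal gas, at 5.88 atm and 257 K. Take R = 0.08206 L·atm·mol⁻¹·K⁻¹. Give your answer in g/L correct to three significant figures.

ρ ≈ 12.3 g/L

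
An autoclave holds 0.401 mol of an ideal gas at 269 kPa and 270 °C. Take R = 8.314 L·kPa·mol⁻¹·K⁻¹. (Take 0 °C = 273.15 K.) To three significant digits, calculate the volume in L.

Convert: T = 543.15 K.
PV = nRT ⇒ V = nRT/P = (0.401 × 8.314 × 543.15) / 269

V ≈ 6.73 L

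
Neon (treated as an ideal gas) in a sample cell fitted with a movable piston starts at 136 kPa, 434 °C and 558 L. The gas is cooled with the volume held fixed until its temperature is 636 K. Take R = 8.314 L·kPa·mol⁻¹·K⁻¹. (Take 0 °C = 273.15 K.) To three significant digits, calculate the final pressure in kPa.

P₂ ≈ 122 kPa

Convert: T₁ = 707.1 K.
V constant ⇒ P ∝ T: V₂ = V₁; P₂ = P₁·(T₂/T₁) = 122.3 kPa.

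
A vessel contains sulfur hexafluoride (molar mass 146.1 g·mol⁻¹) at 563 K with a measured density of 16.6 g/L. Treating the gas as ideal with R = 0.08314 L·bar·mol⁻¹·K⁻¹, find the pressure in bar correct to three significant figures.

P ≈ 5.32 bar

ρ = PM/(RT) ⇒ P = ρRT/M = (16.6 × 0.08314 × 563.0) / 146.1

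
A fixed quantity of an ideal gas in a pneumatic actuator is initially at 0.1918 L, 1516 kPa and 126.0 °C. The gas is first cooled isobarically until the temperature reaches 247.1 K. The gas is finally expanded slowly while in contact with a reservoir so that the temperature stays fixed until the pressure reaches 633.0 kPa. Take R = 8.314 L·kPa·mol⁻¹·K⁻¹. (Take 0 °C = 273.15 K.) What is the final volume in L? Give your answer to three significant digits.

Convert: T₁ = 399.1 K.
Isobaric, so V/T is constant: P₂ = P₁; V₂ = V₁·(T₂/T₁) = 0.1187 L.
Isothermal, so P V is constant: T₃ = T₂; V₃ = V₂·(P₂/P₃) = 0.2844 L.

V₃ ≈ 0.284 L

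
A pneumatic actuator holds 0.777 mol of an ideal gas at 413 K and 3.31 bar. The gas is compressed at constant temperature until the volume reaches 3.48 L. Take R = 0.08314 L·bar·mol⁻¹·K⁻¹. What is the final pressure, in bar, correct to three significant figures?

From PV = nRT: V₁ = nRT₁/P₁ = 8.060 L.
Isothermal, so P V is constant: T₂ = T₁; P₂ = P₁·(V₁/V₂) = 7.667 bar.

P₂ ≈ 7.67 bar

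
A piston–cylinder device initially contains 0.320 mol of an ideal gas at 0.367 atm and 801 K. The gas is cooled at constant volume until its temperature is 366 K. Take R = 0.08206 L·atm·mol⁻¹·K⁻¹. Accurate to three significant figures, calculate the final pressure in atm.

P₂ ≈ 0.168 atm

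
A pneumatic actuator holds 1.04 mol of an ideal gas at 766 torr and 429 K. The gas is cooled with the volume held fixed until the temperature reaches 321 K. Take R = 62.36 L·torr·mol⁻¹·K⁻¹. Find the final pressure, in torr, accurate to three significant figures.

From PV = nRT: V₁ = nRT₁/P₁ = 36.32 L.
Isochoric, so P/T is constant: V₂ = V₁; P₂ = P₁·(T₂/T₁) = 573.2 torr.

P₂ ≈ 573 torr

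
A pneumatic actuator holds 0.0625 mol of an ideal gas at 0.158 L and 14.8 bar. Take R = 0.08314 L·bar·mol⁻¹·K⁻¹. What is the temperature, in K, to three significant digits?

T ≈ 450 K

PV = nRT ⇒ T = PV/(nR) = (14.8 × 0.158) / (0.0625 × 0.08314)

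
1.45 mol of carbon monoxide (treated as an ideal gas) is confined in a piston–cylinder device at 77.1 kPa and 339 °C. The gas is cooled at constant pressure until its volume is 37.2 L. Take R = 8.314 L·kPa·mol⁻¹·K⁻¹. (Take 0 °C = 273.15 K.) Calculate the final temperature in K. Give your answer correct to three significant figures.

T₂ ≈ 238 K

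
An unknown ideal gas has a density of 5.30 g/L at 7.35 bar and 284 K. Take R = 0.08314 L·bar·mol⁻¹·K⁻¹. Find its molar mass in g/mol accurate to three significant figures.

ρ = PM/(RT) ⇒ M = ρRT/P = (5.30 × 0.08314 × 284.0) / 7.35

M ≈ 17.0 g/mol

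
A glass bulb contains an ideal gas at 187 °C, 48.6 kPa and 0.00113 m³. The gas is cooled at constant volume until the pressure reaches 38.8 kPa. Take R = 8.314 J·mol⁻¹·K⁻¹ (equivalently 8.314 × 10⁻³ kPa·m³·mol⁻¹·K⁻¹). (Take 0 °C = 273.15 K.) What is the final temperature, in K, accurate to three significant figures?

Convert: T₁ = 460.1 K.
Isochoric, so P/T is constant: V₂ = V₁; T₂ = T₁·(P₂/P₁) = 367.4 K.

T₂ ≈ 367 K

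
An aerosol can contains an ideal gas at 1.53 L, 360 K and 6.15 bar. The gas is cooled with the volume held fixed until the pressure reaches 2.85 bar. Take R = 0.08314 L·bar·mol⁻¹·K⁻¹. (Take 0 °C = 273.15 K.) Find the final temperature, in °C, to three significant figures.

T₂ ≈ -106 °C

Isochoric, so P/T is constant: V₂ = V₁; T₂ = T₁·(P₂/P₁) = 166.8 K.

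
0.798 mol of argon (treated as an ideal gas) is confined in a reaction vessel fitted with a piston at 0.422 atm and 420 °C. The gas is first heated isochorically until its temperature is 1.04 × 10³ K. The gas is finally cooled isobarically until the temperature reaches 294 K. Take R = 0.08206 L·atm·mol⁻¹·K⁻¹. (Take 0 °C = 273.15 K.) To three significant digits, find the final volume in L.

V₃ ≈ 30.4 L

Convert: T₁ = 693.1 K.
From PV = nRT: V₁ = nRT₁/P₁ = 107.6 L.
Isochoric, so P/T is constant: V₂ = V₁; P₂ = P₁·(T₂/T₁) = 0.6332 atm.
P constant ⇒ V ∝ T: P₃ = P₂; V₃ = V₂·(T₃/T₂) = 30.41 L.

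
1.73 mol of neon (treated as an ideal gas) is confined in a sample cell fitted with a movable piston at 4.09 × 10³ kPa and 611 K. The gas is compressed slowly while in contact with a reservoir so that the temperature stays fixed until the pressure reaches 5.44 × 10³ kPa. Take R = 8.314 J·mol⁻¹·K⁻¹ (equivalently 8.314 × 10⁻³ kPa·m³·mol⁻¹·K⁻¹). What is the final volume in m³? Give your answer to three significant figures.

From PV = nRT: V₁ = nRT₁/P₁ = 0.002149 m³.
Isothermal, so P V is constant: T₂ = T₁; V₂ = V₁·(P₁/P₂) = 0.001615 m³.

V₂ ≈ 0.00162 m³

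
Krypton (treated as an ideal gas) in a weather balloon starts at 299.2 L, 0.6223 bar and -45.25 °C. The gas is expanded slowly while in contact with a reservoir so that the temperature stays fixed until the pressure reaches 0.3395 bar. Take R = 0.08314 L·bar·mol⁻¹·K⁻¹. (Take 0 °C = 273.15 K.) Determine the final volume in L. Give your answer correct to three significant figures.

V₂ ≈ 548 L

Convert: T₁ = 227.9 K.
T constant ⇒ Boyle's law P V = const: T₂ = T₁; V₂ = V₁·(P₁/P₂) = 548.4 L.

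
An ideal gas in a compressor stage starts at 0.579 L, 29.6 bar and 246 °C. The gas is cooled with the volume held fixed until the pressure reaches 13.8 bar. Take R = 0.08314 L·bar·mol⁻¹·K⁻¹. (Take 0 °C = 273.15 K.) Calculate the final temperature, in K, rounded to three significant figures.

Convert: T₁ = 519.1 K.
V constant ⇒ P ∝ T: V₂ = V₁; T₂ = T₁·(P₂/P₁) = 242.0 K.

T₂ ≈ 242 K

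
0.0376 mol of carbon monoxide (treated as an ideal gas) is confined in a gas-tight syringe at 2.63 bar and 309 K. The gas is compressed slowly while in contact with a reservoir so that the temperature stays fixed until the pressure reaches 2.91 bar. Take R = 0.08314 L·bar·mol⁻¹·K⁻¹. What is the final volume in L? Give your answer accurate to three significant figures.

From PV = nRT: V₁ = nRT₁/P₁ = 0.3673 L.
T constant ⇒ Boyle's law P V = const: T₂ = T₁; V₂ = V₁·(P₁/P₂) = 0.3319 L.

V₂ ≈ 0.332 L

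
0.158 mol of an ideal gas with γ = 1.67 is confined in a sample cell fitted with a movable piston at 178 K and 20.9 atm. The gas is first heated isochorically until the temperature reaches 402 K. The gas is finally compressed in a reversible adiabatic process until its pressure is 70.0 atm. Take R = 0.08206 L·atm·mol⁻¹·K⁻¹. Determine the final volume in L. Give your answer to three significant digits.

V₃ ≈ 0.0872 L

From PV = nRT: V₁ = nRT₁/P₁ = 0.1104 L.
V constant ⇒ P ∝ T: V₂ = V₁; P₂ = P₁·(T₂/T₁) = 47.20 atm.
Reversible adiabatic, γ = 1.67: T₃ = T₂·(P₃/P₂)^((γ−1)/γ) = 470.9 K; V₃ = V₂·(P₂/P₃)^(1/γ) = 0.08721 L.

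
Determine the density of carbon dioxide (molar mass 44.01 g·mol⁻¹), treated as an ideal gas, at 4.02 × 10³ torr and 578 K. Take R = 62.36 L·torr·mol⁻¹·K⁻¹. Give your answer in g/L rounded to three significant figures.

ρ = PM/(RT) = (4.02e+03 × 44.01) / (62.36 × 578.0)

ρ ≈ 4.91 g/L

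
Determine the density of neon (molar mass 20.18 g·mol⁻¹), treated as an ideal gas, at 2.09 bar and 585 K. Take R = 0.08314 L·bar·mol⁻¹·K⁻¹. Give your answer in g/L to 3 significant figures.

ρ ≈ 0.867 g/L

ρ = PM/(RT) = (2.09 × 20.18) / (0.08314 × 585.0)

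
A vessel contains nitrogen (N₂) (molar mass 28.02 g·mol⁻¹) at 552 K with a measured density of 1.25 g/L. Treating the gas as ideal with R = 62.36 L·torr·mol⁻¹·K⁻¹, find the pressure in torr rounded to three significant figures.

ρ = PM/(RT) ⇒ P = ρRT/M = (1.25 × 62.36 × 552.0) / 28.02

P ≈ 1.54e+03 torr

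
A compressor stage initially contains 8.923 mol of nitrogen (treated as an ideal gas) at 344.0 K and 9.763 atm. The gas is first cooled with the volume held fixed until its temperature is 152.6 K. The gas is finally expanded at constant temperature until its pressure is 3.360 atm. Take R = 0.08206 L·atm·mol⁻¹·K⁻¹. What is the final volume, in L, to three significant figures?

V₃ ≈ 33.3 L

From PV = nRT: V₁ = nRT₁/P₁ = 25.80 L.
Isochoric, so P/T is constant: V₂ = V₁; P₂ = P₁·(T₂/T₁) = 4.331 atm.
Isothermal, so P V is constant: T₃ = T₂; V₃ = V₂·(P₂/P₃) = 33.26 L.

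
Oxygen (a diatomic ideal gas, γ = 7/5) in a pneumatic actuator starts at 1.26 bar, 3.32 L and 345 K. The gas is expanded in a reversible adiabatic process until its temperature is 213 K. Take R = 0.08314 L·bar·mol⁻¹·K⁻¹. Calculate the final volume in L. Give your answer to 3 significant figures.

V₂ ≈ 11.1 L

Adiabatic (γ = 7/5), T V^(γ−1) and P V^γ constant: P₂ = P₁·(T₂/T₁)^(γ/(γ−1)) = 0.2330 bar; V₂ = V₁·(T₁/T₂)^(1/(γ−1)) = 11.09 L.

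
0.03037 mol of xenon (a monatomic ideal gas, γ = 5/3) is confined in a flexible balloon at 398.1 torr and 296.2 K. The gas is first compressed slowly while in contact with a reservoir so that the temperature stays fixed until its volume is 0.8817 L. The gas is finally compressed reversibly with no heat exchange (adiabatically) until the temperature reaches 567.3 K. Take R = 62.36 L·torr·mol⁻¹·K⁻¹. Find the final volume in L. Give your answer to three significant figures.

From PV = nRT: V₁ = nRT₁/P₁ = 1.409 L.
Isothermal, so P V is constant: T₂ = T₁; P₂ = P₁·(V₁/V₂) = 636.2 torr.
Reversible adiabatic, γ = 5/3: P₃ = P₂·(T₃/T₂)^(γ/(γ−1)) = 3230 torr; V₃ = V₂·(T₂/T₃)^(1/(γ−1)) = 0.3326 L.

V₃ ≈ 0.333 L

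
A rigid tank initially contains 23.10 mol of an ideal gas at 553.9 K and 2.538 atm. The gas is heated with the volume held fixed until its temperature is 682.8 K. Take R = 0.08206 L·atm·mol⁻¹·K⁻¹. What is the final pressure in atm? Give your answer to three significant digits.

P₂ ≈ 3.13 atm

From PV = nRT: V₁ = nRT₁/P₁ = 413.7 L.
Isochoric, so P/T is constant: V₂ = V₁; P₂ = P₁·(T₂/T₁) = 3.129 atm.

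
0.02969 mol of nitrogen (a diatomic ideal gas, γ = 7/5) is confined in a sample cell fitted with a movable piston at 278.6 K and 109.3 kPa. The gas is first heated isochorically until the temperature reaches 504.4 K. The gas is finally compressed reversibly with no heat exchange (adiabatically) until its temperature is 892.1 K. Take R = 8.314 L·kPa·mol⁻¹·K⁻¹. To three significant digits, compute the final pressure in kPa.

P₃ ≈ 1.46e+03 kPa

From PV = nRT: V₁ = nRT₁/P₁ = 0.6292 L.
Isochoric, so P/T is constant: V₂ = V₁; P₂ = P₁·(T₂/T₁) = 197.9 kPa.
Adiabatic (γ = 7/5), T V^(γ−1) and P V^γ constant: P₃ = P₂·(T₃/T₂)^(γ/(γ−1)) = 1456 kPa; V₃ = V₂·(T₂/T₃)^(1/(γ−1)) = 0.1512 L.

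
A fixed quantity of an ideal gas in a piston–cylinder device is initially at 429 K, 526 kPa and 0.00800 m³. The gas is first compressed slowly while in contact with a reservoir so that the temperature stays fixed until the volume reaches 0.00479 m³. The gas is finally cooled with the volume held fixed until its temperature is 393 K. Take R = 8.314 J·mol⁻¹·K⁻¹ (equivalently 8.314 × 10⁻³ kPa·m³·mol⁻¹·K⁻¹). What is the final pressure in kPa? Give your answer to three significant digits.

Isothermal, so P V is constant: T₂ = T₁; P₂ = P₁·(V₁/V₂) = 878.5 kPa.
Isochoric, so P/T is constant: V₃ = V₂; P₃ = P₂·(T₃/T₂) = 804.8 kPa.

P₃ ≈ 805 kPa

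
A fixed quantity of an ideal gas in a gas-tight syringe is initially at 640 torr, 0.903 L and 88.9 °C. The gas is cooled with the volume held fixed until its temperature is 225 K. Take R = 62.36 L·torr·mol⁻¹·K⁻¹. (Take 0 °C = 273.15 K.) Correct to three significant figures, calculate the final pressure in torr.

P₂ ≈ 398 torr

Convert: T₁ = 362.0 K.
V constant ⇒ P ∝ T: V₂ = V₁; P₂ = P₁·(T₂/T₁) = 397.7 torr.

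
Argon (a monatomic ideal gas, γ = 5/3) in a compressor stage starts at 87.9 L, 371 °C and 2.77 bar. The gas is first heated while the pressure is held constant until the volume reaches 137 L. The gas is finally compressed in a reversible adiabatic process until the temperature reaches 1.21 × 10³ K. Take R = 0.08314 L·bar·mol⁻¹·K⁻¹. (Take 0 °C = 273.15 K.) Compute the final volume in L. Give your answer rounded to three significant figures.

V₃ ≈ 104 L

Convert: T₁ = 644.1 K.
Isobaric, so V/T is constant: P₂ = P₁; T₂ = T₁·(V₂/V₁) = 1004 K.
Adiabatic (γ = 5/3), T V^(γ−1) and P V^γ constant: P₃ = P₂·(T₃/T₂)^(γ/(γ−1)) = 4.417 bar; V₃ = V₂·(T₂/T₃)^(1/(γ−1)) = 103.5 L.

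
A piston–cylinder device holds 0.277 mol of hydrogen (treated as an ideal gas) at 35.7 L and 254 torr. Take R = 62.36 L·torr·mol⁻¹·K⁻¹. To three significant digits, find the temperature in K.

PV = nRT ⇒ T = PV/(nR) = (254 × 35.7) / (0.277 × 62.36)

T ≈ 525 K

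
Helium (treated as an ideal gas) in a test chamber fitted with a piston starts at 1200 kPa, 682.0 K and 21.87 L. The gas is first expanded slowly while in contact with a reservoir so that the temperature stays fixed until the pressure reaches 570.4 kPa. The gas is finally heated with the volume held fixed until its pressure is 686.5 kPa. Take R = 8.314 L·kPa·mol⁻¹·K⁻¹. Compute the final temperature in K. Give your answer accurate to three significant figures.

T constant ⇒ Boyle's law P V = const: T₂ = T₁; V₂ = V₁·(P₁/P₂) = 46.01 L.
V constant ⇒ P ∝ T: V₃ = V₂; T₃ = T₂·(P₃/P₂) = 820.8 K.

T₃ ≈ 821 K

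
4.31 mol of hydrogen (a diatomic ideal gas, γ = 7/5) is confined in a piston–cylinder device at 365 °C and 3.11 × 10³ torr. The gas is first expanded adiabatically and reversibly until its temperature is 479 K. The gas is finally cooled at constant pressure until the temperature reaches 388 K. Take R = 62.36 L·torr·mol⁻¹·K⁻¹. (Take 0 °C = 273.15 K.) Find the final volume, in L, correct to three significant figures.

Convert: T₁ = 638.1 K.
From PV = nRT: V₁ = nRT₁/P₁ = 55.15 L.
Adiabatic (γ = 7/5), T V^(γ−1) and P V^γ constant: P₂ = P₁·(T₂/T₁)^(γ/(γ−1)) = 1139 torr; V₂ = V₁·(T₁/T₂)^(1/(γ−1)) = 113.0 L.
Isobaric, so V/T is constant: P₃ = P₂; V₃ = V₂·(T₃/T₂) = 91.52 L.

V₃ ≈ 91.5 L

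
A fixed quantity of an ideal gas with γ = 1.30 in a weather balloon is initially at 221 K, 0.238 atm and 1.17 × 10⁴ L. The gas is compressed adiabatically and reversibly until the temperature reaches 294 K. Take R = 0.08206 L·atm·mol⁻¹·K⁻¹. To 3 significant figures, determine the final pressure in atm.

P₂ ≈ 0.820 atm

Adiabatic (γ = 1.30), T V^(γ−1) and P V^γ constant: P₂ = P₁·(T₂/T₁)^(γ/(γ−1)) = 0.8198 atm; V₂ = V₁·(T₁/T₂)^(1/(γ−1)) = 4519 L.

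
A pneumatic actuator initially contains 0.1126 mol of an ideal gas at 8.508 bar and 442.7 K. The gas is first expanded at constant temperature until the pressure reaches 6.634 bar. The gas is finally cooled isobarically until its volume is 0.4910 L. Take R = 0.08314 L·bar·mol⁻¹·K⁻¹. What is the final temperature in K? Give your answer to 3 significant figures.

T₃ ≈ 348 K

From PV = nRT: V₁ = nRT₁/P₁ = 0.4871 L.
T constant ⇒ Boyle's law P V = const: T₂ = T₁; V₂ = V₁·(P₁/P₂) = 0.6247 L.
Isobaric, so V/T is constant: P₃ = P₂; T₃ = T₂·(V₃/V₂) = 347.9 K.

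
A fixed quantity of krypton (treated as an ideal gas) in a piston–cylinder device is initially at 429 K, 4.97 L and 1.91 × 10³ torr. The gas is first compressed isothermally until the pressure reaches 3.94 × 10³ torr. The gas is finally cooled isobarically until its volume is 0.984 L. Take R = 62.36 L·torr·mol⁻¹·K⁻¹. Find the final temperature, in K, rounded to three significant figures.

T₃ ≈ 175 K

T constant ⇒ Boyle's law P V = const: T₂ = T₁; V₂ = V₁·(P₁/P₂) = 2.409 L.
P constant ⇒ V ∝ T: P₃ = P₂; T₃ = T₂·(V₃/V₂) = 175.2 K.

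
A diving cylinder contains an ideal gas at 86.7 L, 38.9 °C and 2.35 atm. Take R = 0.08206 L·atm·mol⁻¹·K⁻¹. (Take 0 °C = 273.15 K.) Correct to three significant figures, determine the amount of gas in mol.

n ≈ 7.96 mol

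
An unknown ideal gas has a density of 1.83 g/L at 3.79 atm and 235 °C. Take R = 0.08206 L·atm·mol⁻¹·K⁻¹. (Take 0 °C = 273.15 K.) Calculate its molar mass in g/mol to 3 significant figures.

ρ = PM/(RT) ⇒ M = ρRT/P = (1.83 × 0.08206 × 508.1) / 3.79

M ≈ 20.1 g/mol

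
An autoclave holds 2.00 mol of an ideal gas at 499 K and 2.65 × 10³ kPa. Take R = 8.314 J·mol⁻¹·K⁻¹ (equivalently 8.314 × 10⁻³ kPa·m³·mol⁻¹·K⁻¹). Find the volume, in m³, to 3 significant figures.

PV = nRT ⇒ V = nRT/P = (2.00 × 8.314 × 10⁻³ × 499) / 2.65e+03

V ≈ 0.00313 m³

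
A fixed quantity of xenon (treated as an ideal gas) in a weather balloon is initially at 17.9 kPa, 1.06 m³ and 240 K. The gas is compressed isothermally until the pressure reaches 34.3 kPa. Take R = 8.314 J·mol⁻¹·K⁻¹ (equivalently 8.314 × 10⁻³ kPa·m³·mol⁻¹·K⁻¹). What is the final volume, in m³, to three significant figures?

V₂ ≈ 0.553 m³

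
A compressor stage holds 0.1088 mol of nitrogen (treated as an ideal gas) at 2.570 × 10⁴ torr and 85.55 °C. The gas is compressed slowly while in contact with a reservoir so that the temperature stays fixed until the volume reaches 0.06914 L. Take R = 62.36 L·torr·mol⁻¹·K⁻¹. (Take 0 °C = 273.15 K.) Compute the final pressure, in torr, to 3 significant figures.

P₂ ≈ 3.52e+04 torr

Convert: T₁ = 358.7 K.
From PV = nRT: V₁ = nRT₁/P₁ = 0.09470 L.
T constant ⇒ Boyle's law P V = const: T₂ = T₁; P₂ = P₁·(V₁/V₂) = 3.520e+04 torr.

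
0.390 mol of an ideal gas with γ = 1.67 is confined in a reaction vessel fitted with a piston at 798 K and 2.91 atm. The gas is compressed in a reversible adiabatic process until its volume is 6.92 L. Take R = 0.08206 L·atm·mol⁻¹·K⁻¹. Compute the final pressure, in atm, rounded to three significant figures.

From PV = nRT: V₁ = nRT₁/P₁ = 8.776 L.
Adiabatic (γ = 1.67), T V^(γ−1) and P V^γ constant: T₂ = T₁·(V₁/V₂)^(γ−1) = 935.7 K; P₂ = P₁·(V₁/V₂)^γ = 4.327 atm.

P₂ ≈ 4.33 atm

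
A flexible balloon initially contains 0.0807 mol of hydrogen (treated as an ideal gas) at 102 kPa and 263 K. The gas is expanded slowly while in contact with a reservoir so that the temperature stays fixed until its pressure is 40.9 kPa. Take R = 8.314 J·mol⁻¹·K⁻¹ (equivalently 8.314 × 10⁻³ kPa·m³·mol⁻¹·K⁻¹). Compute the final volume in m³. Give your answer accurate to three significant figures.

V₂ ≈ 0.00431 m³

From PV = nRT: V₁ = nRT₁/P₁ = 0.001730 m³.
T constant ⇒ Boyle's law P V = const: T₂ = T₁; V₂ = V₁·(P₁/P₂) = 0.004314 m³.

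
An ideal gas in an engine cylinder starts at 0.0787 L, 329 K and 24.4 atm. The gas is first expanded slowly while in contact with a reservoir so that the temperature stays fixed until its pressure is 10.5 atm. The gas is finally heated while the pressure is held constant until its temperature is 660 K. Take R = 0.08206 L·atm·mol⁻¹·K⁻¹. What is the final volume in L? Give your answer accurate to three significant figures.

V₃ ≈ 0.367 L

T constant ⇒ Boyle's law P V = const: T₂ = T₁; V₂ = V₁·(P₁/P₂) = 0.1829 L.
P constant ⇒ V ∝ T: P₃ = P₂; V₃ = V₂·(T₃/T₂) = 0.3669 L.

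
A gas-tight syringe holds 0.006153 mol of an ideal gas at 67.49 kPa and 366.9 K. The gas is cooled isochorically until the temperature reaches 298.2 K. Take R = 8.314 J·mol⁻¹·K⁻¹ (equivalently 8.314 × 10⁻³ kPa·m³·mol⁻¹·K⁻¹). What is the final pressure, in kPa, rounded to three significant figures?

From PV = nRT: V₁ = nRT₁/P₁ = 0.0002781 m³.
Isochoric, so P/T is constant: V₂ = V₁; P₂ = P₁·(T₂/T₁) = 54.85 kPa.

P₂ ≈ 54.9 kPa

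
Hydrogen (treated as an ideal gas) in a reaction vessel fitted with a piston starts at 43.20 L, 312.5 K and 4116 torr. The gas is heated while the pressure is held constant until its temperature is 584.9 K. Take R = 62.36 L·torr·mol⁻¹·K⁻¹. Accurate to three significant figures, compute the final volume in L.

P constant ⇒ V ∝ T: P₂ = P₁; V₂ = V₁·(T₂/T₁) = 80.86 L.

V₂ ≈ 80.9 L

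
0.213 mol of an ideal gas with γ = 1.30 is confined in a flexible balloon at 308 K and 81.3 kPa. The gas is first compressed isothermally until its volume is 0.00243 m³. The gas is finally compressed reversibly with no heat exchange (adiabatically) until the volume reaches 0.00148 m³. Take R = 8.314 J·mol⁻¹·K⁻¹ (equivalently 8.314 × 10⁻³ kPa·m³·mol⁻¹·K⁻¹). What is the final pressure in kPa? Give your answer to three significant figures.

From PV = nRT: V₁ = nRT₁/P₁ = 0.006709 m³.
T constant ⇒ Boyle's law P V = const: T₂ = T₁; P₂ = P₁·(V₁/V₂) = 224.5 kPa.
Reversible adiabatic, γ = 1.30: T₃ = T₂·(V₂/V₃)^(γ−1) = 357.4 K; P₃ = P₂·(V₂/V₃)^γ = 427.6 kPa.

P₃ ≈ 428 kPa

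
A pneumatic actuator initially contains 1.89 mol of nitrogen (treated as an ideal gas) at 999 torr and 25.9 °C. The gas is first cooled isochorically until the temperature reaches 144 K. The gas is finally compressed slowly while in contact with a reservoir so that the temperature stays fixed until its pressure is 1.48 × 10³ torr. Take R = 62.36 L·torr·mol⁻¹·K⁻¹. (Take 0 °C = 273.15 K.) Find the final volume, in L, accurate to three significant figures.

V₃ ≈ 11.5 L

Convert: T₁ = 299.0 K.
From PV = nRT: V₁ = nRT₁/P₁ = 35.28 L.
V constant ⇒ P ∝ T: V₂ = V₁; P₂ = P₁·(T₂/T₁) = 481.0 torr.
Isothermal, so P V is constant: T₃ = T₂; V₃ = V₂·(P₂/P₃) = 11.47 L.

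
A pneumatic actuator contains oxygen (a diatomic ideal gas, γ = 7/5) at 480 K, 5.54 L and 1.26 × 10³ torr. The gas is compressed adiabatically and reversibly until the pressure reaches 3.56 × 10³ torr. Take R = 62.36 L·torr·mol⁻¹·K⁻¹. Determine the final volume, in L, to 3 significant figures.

V₂ ≈ 2.64 L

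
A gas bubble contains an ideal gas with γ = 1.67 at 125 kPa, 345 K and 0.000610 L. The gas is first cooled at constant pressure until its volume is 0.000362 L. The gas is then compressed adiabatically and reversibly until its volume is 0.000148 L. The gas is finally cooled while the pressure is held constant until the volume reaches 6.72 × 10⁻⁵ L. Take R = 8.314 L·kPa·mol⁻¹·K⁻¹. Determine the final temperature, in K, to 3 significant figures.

Isobaric, so V/T is constant: P₂ = P₁; T₂ = T₁·(V₂/V₁) = 204.7 K.
Reversible adiabatic, γ = 1.67: T₃ = T₂·(V₂/V₃)^(γ−1) = 372.8 K; P₃ = P₂·(V₂/V₃)^γ = 556.7 kPa.
Isobaric, so V/T is constant: P₄ = P₃; T₄ = T₃·(V₄/V₃) = 169.3 K.

T₄ ≈ 169 K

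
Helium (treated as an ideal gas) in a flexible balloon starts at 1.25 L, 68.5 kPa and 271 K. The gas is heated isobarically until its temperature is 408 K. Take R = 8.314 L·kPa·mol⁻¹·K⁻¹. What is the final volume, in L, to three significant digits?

Isobaric, so V/T is constant: P₂ = P₁; V₂ = V₁·(T₂/T₁) = 1.882 L.

V₂ ≈ 1.88 L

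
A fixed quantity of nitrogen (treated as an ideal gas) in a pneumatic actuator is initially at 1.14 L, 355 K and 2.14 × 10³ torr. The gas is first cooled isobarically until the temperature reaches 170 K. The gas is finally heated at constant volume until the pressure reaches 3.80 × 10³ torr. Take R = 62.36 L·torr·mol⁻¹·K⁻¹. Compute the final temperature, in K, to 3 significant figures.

T₃ ≈ 302 K

P constant ⇒ V ∝ T: P₂ = P₁; V₂ = V₁·(T₂/T₁) = 0.5459 L.
V constant ⇒ P ∝ T: V₃ = V₂; T₃ = T₂·(P₃/P₂) = 301.9 K.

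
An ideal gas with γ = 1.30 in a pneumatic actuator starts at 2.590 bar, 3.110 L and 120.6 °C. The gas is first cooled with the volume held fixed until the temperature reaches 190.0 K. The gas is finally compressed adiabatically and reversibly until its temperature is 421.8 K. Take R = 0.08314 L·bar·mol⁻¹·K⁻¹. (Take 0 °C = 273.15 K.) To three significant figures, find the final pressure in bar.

Convert: T₁ = 393.8 K.
Isochoric, so P/T is constant: V₂ = V₁; P₂ = P₁·(T₂/T₁) = 1.250 bar.
Adiabatic (γ = 1.30), T V^(γ−1) and P V^γ constant: P₃ = P₂·(T₃/T₂)^(γ/(γ−1)) = 39.60 bar; V₃ = V₂·(T₂/T₃)^(1/(γ−1)) = 0.2179 L.

P₃ ≈ 39.6 bar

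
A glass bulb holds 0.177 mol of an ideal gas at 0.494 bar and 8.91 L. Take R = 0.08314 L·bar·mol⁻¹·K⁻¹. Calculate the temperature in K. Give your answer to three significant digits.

T ≈ 299 K

PV = nRT ⇒ T = PV/(nR) = (0.494 × 8.91) / (0.177 × 0.08314)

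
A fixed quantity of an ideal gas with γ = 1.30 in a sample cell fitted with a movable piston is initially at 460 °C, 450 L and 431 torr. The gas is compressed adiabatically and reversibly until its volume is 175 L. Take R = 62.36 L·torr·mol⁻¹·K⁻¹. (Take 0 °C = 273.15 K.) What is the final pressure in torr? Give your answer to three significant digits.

Convert: T₁ = 733.1 K.
Adiabatic (γ = 1.30), T V^(γ−1) and P V^γ constant: T₂ = T₁·(V₁/V₂)^(γ−1) = 973.3 K; P₂ = P₁·(V₁/V₂)^γ = 1471 torr.

P₂ ≈ 1.47e+03 torr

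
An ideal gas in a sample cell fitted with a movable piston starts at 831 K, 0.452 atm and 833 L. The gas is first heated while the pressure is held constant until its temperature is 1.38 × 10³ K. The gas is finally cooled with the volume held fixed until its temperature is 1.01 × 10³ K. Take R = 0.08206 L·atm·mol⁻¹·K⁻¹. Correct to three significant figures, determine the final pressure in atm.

P₃ ≈ 0.331 atm

P constant ⇒ V ∝ T: P₂ = P₁; V₂ = V₁·(T₂/T₁) = 1383 L.
V constant ⇒ P ∝ T: V₃ = V₂; P₃ = P₂·(T₃/T₂) = 0.3308 atm.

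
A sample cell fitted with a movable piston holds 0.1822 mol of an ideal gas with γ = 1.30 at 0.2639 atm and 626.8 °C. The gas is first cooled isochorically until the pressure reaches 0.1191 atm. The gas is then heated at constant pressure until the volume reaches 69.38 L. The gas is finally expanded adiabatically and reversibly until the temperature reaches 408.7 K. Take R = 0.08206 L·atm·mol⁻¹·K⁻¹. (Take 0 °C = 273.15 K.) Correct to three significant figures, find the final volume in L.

V₄ ≈ 190 L

Convert: T₁ = 899.9 K.
From PV = nRT: V₁ = nRT₁/P₁ = 50.99 L.
Isochoric, so P/T is constant: V₂ = V₁; T₂ = T₁·(P₂/P₁) = 406.2 K.
Isobaric, so V/T is constant: P₃ = P₂; T₃ = T₂·(V₃/V₂) = 552.7 K.
Adiabatic (γ = 1.30), T V^(γ−1) and P V^γ constant: P₄ = P₃·(T₄/T₃)^(γ/(γ−1)) = 0.03221 atm; V₄ = V₃·(T₃/T₄)^(1/(γ−1)) = 189.7 L.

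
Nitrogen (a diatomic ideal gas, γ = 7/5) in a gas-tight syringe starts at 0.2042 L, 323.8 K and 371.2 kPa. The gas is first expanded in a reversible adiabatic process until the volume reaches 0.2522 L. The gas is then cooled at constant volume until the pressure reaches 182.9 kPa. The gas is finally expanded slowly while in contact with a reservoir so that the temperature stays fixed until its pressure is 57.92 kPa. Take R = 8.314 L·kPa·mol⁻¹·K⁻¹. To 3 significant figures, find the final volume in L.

V₄ ≈ 0.796 L

Adiabatic (γ = 7/5), T V^(γ−1) and P V^γ constant: T₂ = T₁·(V₁/V₂)^(γ−1) = 297.6 K; P₂ = P₁·(V₁/V₂)^γ = 276.2 kPa.
V constant ⇒ P ∝ T: V₃ = V₂; T₃ = T₂·(P₃/P₂) = 197.0 K.
Isothermal, so P V is constant: T₄ = T₃; V₄ = V₃·(P₃/P₄) = 0.7964 L.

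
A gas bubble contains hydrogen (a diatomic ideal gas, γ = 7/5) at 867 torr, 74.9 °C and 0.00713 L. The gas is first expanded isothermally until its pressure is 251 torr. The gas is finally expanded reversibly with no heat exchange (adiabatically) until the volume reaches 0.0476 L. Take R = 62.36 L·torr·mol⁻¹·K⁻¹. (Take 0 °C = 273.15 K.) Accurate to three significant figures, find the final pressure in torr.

P₃ ≈ 99.8 torr

Convert: T₁ = 348.0 K.
Isothermal, so P V is constant: T₂ = T₁; V₂ = V₁·(P₁/P₂) = 0.02463 L.
Reversible adiabatic, γ = 7/5: T₃ = T₂·(V₂/V₃)^(γ−1) = 267.4 K; P₃ = P₂·(V₂/V₃)^γ = 99.78 torr.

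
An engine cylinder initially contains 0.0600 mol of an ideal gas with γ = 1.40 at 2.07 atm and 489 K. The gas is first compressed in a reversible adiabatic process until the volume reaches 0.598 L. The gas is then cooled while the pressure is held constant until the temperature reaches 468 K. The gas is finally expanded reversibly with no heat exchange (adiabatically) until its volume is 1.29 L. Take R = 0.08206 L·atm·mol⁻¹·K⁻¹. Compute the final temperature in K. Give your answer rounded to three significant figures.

From PV = nRT: V₁ = nRT₁/P₁ = 1.163 L.
Adiabatic (γ = 1.40), T V^(γ−1) and P V^γ constant: T₂ = T₁·(V₁/V₂)^(γ−1) = 638.1 K; P₂ = P₁·(V₁/V₂)^γ = 5.254 atm.
Isobaric, so V/T is constant: P₃ = P₂; V₃ = V₂·(T₃/T₂) = 0.4386 L.
Reversible adiabatic, γ = 1.40: T₄ = T₃·(V₃/V₄)^(γ−1) = 304.0 K; P₄ = P₃·(V₃/V₄)^γ = 1.160 atm.

T₄ ≈ 304 K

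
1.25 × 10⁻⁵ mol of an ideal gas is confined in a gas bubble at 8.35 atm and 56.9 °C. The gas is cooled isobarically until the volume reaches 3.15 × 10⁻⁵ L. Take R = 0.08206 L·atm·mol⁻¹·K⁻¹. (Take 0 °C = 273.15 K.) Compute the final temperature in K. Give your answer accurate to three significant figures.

T₂ ≈ 256 K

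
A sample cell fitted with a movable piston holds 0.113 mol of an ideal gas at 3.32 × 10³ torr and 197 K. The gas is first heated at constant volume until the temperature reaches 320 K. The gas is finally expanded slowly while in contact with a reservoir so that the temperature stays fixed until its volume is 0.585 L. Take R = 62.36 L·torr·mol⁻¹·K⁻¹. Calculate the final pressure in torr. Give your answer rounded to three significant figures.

From PV = nRT: V₁ = nRT₁/P₁ = 0.4181 L.
V constant ⇒ P ∝ T: V₂ = V₁; P₂ = P₁·(T₂/T₁) = 5393 torr.
T constant ⇒ Boyle's law P V = const: T₃ = T₂; P₃ = P₂·(V₂/V₃) = 3855 torr.

P₃ ≈ 3.85e+03 torr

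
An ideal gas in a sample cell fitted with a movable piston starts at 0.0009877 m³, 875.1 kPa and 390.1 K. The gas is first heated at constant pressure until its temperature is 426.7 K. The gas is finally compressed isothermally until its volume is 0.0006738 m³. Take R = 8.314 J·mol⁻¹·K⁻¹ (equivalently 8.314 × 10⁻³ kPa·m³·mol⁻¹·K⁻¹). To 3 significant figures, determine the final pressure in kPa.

P₃ ≈ 1.40e+03 kPa

Isobaric, so V/T is constant: P₂ = P₁; V₂ = V₁·(T₂/T₁) = 0.001080 m³.
T constant ⇒ Boyle's law P V = const: T₃ = T₂; P₃ = P₂·(V₂/V₃) = 1403 kPa.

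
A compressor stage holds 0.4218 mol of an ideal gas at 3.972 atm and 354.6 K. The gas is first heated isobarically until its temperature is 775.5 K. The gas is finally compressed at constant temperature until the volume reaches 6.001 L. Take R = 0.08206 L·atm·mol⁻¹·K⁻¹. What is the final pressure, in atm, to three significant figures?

From PV = nRT: V₁ = nRT₁/P₁ = 3.090 L.
Isobaric, so V/T is constant: P₂ = P₁; V₂ = V₁·(T₂/T₁) = 6.758 L.
T constant ⇒ Boyle's law P V = const: T₃ = T₂; P₃ = P₂·(V₂/V₃) = 4.473 atm.

P₃ ≈ 4.47 atm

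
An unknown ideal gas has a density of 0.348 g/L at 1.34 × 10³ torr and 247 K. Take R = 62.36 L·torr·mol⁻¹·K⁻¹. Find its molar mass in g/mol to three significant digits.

ρ = PM/(RT) ⇒ M = ρRT/P = (0.348 × 62.36 × 247.0) / 1.34e+03

M ≈ 4.00 g/mol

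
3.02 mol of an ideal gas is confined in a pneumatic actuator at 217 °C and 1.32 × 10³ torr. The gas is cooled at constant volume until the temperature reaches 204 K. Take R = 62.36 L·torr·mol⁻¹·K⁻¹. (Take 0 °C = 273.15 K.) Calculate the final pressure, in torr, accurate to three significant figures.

Convert: T₁ = 490.1 K.
From PV = nRT: V₁ = nRT₁/P₁ = 69.93 L.
Isochoric, so P/T is constant: V₂ = V₁; P₂ = P₁·(T₂/T₁) = 549.4 torr.

P₂ ≈ 549 torr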